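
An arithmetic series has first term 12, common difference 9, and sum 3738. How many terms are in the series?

Using S = n/2 × [2a + (n-1)d]
3738 = n/2 × [2(12) + (n-1)(9)]
3738 = n/2 × [24 + 9n - 9]
7476 = n × [15 + 9n]
9n² + (15)n - 7476 = 0
Discriminant: Δ = (15)² - 4(9)(-7476) = 225 + 269136 = 269361
√Δ = 519
n = [-(15) + √Δ] / (2·9) = (-15 + 519) / 18 = 504 / 18 = 28
(The negative root is discarded since n must be a positive integer.)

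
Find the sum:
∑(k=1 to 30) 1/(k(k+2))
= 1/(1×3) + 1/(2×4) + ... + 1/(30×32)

Partial fractions: 1/(k(k+2)) = (1/2)[1/k - 1/(k+2)]
Telescoping leaves the first two and last two terms:
= (1/2)[1/1 + 1/2 - 1/31 - 1/32]
= 1425/1984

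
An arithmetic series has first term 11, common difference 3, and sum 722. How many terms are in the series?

Using S = n/2 × [2a + (n-1)d]
722 = n/2 × [2(11) + (n-1)(3)]
722 = n/2 × [22 + 3n - 3]
1444 = n × [19 + 3n]
3n² + (19)n - 1444 = 0
Discriminant: Δ = (19)² - 4(3)(-1444) = 361 + 17328 = 17689
√Δ = 133
n = [-(19) + √Δ] / (2·3) = (-19 + 133) / 6 = 114 / 6 = 19
(The negative root is discarded since n must be a positive integer.)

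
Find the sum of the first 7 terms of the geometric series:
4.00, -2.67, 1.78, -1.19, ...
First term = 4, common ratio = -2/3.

Sₙ = a(1 - rⁿ) / (1 - r)
S_7 = 4(1 - (-2/3)^7) / (1 - (-2/3))
S_7 = 4(1 - (-128/2187)) / (5/3)
S_7 = 1852/729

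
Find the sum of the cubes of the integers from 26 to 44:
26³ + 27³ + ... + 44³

Use ∑_{k=1}^{n} k³ = [n(n+1)/2]², then subtract the first 25 terms.
∑_{k=1}^{44} k³ = [44×45/2]² = 990² = 980100
∑_{k=1}^{25} k³ = [25×26/2]² = 325² = 105625
∑_{k=26}^{44} k³ = 980100 - 105625 = 874475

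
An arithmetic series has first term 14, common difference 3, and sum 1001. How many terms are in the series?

Using S = n/2 × [2a + (n-1)d]
1001 = n/2 × [2(14) + (n-1)(3)]
1001 = n/2 × [28 + 3n - 3]
2002 = n × [25 + 3n]
3n² + (25)n - 2002 = 0
Discriminant: Δ = (25)² - 4(3)(-2002) = 625 + 24024 = 24649
√Δ = 157
n = [-(25) + √Δ] / (2·3) = (-25 + 157) / 6 = 132 / 6 = 22
(The negative root is discarded since n must be a positive integer.)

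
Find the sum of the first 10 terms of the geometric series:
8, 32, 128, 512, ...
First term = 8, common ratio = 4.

Sₙ = a(1 - rⁿ) / (1 - r)
S_10 = 8(1 - 4^10) / (1 - 4)
S_10 = 8(1 - 1048576) / (-3)
S_10 = 2796200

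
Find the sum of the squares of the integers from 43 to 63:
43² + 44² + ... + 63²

Use ∑_{k=1}^{n} k² = n(n+1)(2n+1)/6, then subtract the first 42 terms.
∑_{k=1}^{63} k² = 63×64×127/6 = 85344
∑_{k=1}^{42} k² = 42×43×85/6 = 25585
∑_{k=43}^{63} k² = 85344 - 25585 = 59759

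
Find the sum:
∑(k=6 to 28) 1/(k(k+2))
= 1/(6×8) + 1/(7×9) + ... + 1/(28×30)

Partial fractions: 1/(k(k+2)) = (1/2)[1/k - 1/(k+2)]
Telescoping leaves the first two and last two terms:
= (1/2)[1/6 + 1/7 - 1/29 - 1/30]
= 368/3045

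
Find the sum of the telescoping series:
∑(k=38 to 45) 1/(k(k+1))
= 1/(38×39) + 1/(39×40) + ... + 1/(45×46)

Partial fractions: 1/(k(k+1)) = 1/k - 1/(k+1)
The series telescopes:
= (1/38 - 1/39) + (1/39 - 1/40) + ... + (1/45 - 1/46)
= 1/38 - 1/46
= 2/437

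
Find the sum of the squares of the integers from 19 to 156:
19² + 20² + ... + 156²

Use ∑_{k=1}^{n} k² = n(n+1)(2n+1)/6, then subtract the first 18 terms.
∑_{k=1}^{156} k² = 156×157×313/6 = 1277666
∑_{k=1}^{18} k² = 18×19×37/6 = 2109
∑_{k=19}^{156} k² = 1277666 - 2109 = 1275557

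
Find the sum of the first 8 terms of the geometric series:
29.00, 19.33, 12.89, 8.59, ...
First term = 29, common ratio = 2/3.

Sₙ = a(1 - rⁿ) / (1 - r)
S_8 = 29(1 - (2/3)^8) / (1 - (2/3))
S_8 = 29(1 - (256/6561)) / (1/3)
S_8 = 182845/2187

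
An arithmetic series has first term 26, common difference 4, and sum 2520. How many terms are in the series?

Using S = n/2 × [2a + (n-1)d]
2520 = n/2 × [2(26) + (n-1)(4)]
2520 = n/2 × [52 + 4n - 4]
5040 = n × [48 + 4n]
4n² + (48)n - 5040 = 0
Discriminant: Δ = (48)² - 4(4)(-5040) = 2304 + 80640 = 82944
√Δ = 288
n = [-(48) + √Δ] / (2·4) = (-48 + 288) / 8 = 240 / 8 = 30
(The negative root is discarded since n must be a positive integer.)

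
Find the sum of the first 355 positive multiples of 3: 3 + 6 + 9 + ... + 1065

Factor out 3: = 3(1 + 2 + ... + 355) = 3 × n(n+1)/2
= 3 × 355×356/2
= 3 × 63190
= 189570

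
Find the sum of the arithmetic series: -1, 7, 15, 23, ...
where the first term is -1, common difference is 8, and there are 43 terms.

Sₙ = n/2 × (first + last)
Last term = a + (n-1)d = -1 + (43-1)×8 = 335
S_43 = 43/2 × (-1 + 335)
S_43 = 43/2 × 334 = 7181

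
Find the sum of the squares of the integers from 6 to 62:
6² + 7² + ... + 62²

Use ∑_{k=1}^{n} k² = n(n+1)(2n+1)/6, then subtract the first 5 terms.
∑_{k=1}^{62} k² = 62×63×125/6 = 81375
∑_{k=1}^{5} k² = 5×6×11/6 = 55
∑_{k=6}^{62} k² = 81375 - 55 = 81320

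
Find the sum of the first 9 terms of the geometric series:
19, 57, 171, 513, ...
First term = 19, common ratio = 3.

Sₙ = a(1 - rⁿ) / (1 - r)
S_9 = 19(1 - 3^9) / (1 - 3)
S_9 = 19(1 - 19683) / (-2)
S_9 = 186979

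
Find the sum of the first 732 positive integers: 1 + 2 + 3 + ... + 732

Formula: ∑k = n(n+1)/2
= 732×733/2
= 536556/2
= 268278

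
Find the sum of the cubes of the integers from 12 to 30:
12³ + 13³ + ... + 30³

Use ∑_{k=1}^{n} k³ = [n(n+1)/2]², then subtract the first 11 terms.
∑_{k=1}^{30} k³ = [30×31/2]² = 465² = 216225
∑_{k=1}^{11} k³ = [11×12/2]² = 66² = 4356
∑_{k=12}^{30} k³ = 216225 - 4356 = 211869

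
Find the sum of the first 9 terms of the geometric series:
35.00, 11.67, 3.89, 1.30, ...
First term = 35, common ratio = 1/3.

Sₙ = a(1 - rⁿ) / (1 - r)
S_9 = 35(1 - (1/3)^9) / (1 - (1/3))
S_9 = 35(1 - (1/19683)) / (2/3)
S_9 = 344435/6561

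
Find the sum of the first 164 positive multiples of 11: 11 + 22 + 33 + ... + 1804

Factor out 11: = 11(1 + 2 + ... + 164) = 11 × n(n+1)/2
= 11 × 164×165/2
= 11 × 13530
= 148830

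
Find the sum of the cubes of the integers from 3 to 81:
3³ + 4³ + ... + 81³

Use ∑_{k=1}^{n} k³ = [n(n+1)/2]², then subtract the first 2 terms.
∑_{k=1}^{81} k³ = [81×82/2]² = 3321² = 11029041
∑_{k=1}^{2} k³ = [2×3/2]² = 3² = 9
∑_{k=3}^{81} k³ = 11029041 - 9 = 11029032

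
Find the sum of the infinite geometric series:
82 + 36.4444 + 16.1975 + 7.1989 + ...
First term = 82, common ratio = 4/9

For |r| < 1, S = a / (1 - r)
S = 82 / (1 - (4/9))
S = 82 / (5/9)
S = 738/5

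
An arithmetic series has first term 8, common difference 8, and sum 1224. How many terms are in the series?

Using S = n/2 × [2a + (n-1)d]
1224 = n/2 × [2(8) + (n-1)(8)]
1224 = n/2 × [16 + 8n - 8]
2448 = n × [8 + 8n]
8n² + (8)n - 2448 = 0
Discriminant: Δ = (8)² - 4(8)(-2448) = 64 + 78336 = 78400
√Δ = 280
n = [-(8) + √Δ] / (2·8) = (-8 + 280) / 16 = 272 / 16 = 17
(The negative root is discarded since n must be a positive integer.)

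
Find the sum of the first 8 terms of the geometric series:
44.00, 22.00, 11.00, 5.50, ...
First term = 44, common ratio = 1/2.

Sₙ = a(1 - rⁿ) / (1 - r)
S_8 = 44(1 - (1/2)^8) / (1 - (1/2))
S_8 = 44(1 - (1/256)) / (1/2)
S_8 = 2805/32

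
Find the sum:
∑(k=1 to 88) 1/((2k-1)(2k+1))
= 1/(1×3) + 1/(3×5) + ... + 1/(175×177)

Partial fractions: 1/((2k-1)(2k+1)) = (1/2)[1/(2k-1) - 1/(2k+1)]
The series telescopes:
= (1/2)[1/1 - 1/177]
= 88/177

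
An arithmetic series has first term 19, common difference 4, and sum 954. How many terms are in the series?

Using S = n/2 × [2a + (n-1)d]
954 = n/2 × [2(19) + (n-1)(4)]
954 = n/2 × [38 + 4n - 4]
1908 = n × [34 + 4n]
4n² + (34)n - 1908 = 0
Discriminant: Δ = (34)² - 4(4)(-1908) = 1156 + 30528 = 31684
√Δ = 178
n = [-(34) + √Δ] / (2·4) = (-34 + 178) / 8 = 144 / 8 = 18
(The negative root is discarded since n must be a positive integer.)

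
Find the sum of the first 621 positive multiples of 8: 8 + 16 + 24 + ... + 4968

Factor out 8: = 8(1 + 2 + ... + 621) = 8 × n(n+1)/2
= 8 × 621×622/2
= 8 × 193131
= 1545048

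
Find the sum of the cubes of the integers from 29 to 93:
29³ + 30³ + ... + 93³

Use ∑_{k=1}^{n} k³ = [n(n+1)/2]², then subtract the first 28 terms.
∑_{k=1}^{93} k³ = [93×94/2]² = 4371² = 19105641
∑_{k=1}^{28} k³ = [28×29/2]² = 406² = 164836
∑_{k=29}^{93} k³ = 19105641 - 164836 = 18940805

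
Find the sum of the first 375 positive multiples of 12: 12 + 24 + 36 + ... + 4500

Factor out 12: = 12(1 + 2 + ... + 375) = 12 × n(n+1)/2
= 12 × 375×376/2
= 12 × 70500
= 846000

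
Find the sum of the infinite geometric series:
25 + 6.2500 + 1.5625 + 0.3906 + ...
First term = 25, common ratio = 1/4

For |r| < 1, S = a / (1 - r)
S = 25 / (1 - (1/4))
S = 25 / (3/4)
S = 100/3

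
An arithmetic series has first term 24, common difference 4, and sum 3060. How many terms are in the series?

Using S = n/2 × [2a + (n-1)d]
3060 = n/2 × [2(24) + (n-1)(4)]
3060 = n/2 × [48 + 4n - 4]
6120 = n × [44 + 4n]
4n² + (44)n - 6120 = 0
Discriminant: Δ = (44)² - 4(4)(-6120) = 1936 + 97920 = 99856
√Δ = 316
n = [-(44) + √Δ] / (2·4) = (-44 + 316) / 8 = 272 / 8 = 34
(The negative root is discarded since n must be a positive integer.)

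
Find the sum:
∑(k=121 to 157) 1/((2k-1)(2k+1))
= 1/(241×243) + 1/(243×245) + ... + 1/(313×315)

Partial fractions: 1/((2k-1)(2k+1)) = (1/2)[1/(2k-1) - 1/(2k+1)]
The series telescopes:
= (1/2)[1/241 - 1/315]
= 37/75915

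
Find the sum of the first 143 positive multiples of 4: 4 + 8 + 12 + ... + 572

Factor out 4: = 4(1 + 2 + ... + 143) = 4 × n(n+1)/2
= 4 × 143×144/2
= 4 × 10296
= 41184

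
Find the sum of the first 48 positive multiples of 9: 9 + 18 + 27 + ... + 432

Factor out 9: = 9(1 + 2 + ... + 48) = 9 × n(n+1)/2
= 9 × 48×49/2
= 9 × 1176
= 10584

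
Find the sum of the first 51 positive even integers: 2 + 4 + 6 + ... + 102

Sum of first n even numbers = n(n+1)
= 51×52
= 2652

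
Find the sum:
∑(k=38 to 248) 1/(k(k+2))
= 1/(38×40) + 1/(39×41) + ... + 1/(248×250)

Partial fractions: 1/(k(k+2)) = (1/2)[1/k - 1/(k+2)]
Telescoping leaves the first two and last two terms:
= (1/2)[1/38 + 1/39 - 1/249 - 1/250]
= 337811/15375750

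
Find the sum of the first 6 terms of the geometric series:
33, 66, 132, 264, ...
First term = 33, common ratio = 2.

Sₙ = a(1 - rⁿ) / (1 - r)
S_6 = 33(1 - 2^6) / (1 - 2)
S_6 = 33(1 - 64) / (-1)
S_6 = 2079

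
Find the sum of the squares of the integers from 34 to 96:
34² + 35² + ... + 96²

Use ∑_{k=1}^{n} k² = n(n+1)(2n+1)/6, then subtract the first 33 terms.
∑_{k=1}^{96} k² = 96×97×193/6 = 299536
∑_{k=1}^{33} k² = 33×34×67/6 = 12529
∑_{k=34}^{96} k² = 299536 - 12529 = 287007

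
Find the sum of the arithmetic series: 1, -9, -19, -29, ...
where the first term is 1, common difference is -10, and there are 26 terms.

Sₙ = n/2 × (first + last)
Last term = a + (n-1)d = 1 + (26-1)×(-10) = -249
S_26 = 26/2 × (1 + (-249))
S_26 = 26/2 × (-248) = -3224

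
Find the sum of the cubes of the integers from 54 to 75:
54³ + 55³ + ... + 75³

Use ∑_{k=1}^{n} k³ = [n(n+1)/2]², then subtract the first 53 terms.
∑_{k=1}^{75} k³ = [75×76/2]² = 2850² = 8122500
∑_{k=1}^{53} k³ = [53×54/2]² = 1431² = 2047761
∑_{k=54}^{75} k³ = 8122500 - 2047761 = 6074739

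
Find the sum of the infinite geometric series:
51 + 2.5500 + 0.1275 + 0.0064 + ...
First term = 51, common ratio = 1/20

For |r| < 1, S = a / (1 - r)
S = 51 / (1 - (1/20))
S = 51 / (19/20)
S = 1020/19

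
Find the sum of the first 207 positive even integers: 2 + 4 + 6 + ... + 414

Sum of first n even numbers = n(n+1)
= 207×208
= 43056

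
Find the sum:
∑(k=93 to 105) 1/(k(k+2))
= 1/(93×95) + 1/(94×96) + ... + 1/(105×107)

Partial fractions: 1/(k(k+2)) = (1/2)[1/k - 1/(k+2)]
Telescoping leaves the first two and last two terms:
= (1/2)[1/93 + 1/94 - 1/106 - 1/107]
= 64727/49575882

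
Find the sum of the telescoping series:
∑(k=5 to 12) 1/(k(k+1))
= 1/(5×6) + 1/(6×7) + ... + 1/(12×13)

Partial fractions: 1/(k(k+1)) = 1/k - 1/(k+1)
The series telescopes:
= (1/5 - 1/6) + (1/6 - 1/7) + ... + (1/12 - 1/13)
= 1/5 - 1/13
= 8/65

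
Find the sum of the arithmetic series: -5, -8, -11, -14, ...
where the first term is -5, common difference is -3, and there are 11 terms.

Sₙ = n/2 × (first + last)
Last term = a + (n-1)d = -5 + (11-1)×(-3) = -35
S_11 = 11/2 × (-5 + (-35))
S_11 = 11/2 × (-40) = -220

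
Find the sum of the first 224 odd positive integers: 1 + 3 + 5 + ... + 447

Sum of first n odd numbers = n²
= 224²
= 50176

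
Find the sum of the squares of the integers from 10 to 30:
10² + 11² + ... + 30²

Use ∑_{k=1}^{n} k² = n(n+1)(2n+1)/6, then subtract the first 9 terms.
∑_{k=1}^{30} k² = 30×31×61/6 = 9455
∑_{k=1}^{9} k² = 9×10×19/6 = 285
∑_{k=10}^{30} k² = 9455 - 285 = 9170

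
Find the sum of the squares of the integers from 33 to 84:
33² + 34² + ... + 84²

Use ∑_{k=1}^{n} k² = n(n+1)(2n+1)/6, then subtract the first 32 terms.
∑_{k=1}^{84} k² = 84×85×169/6 = 201110
∑_{k=1}^{32} k² = 32×33×65/6 = 11440
∑_{k=33}^{84} k² = 201110 - 11440 = 189670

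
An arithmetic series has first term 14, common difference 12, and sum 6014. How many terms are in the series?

Using S = n/2 × [2a + (n-1)d]
6014 = n/2 × [2(14) + (n-1)(12)]
6014 = n/2 × [28 + 12n - 12]
12028 = n × [16 + 12n]
12n² + (16)n - 12028 = 0
Discriminant: Δ = (16)² - 4(12)(-12028) = 256 + 577344 = 577600
√Δ = 760
n = [-(16) + √Δ] / (2·12) = (-16 + 760) / 24 = 744 / 24 = 31
(The negative root is discarded since n must be a positive integer.)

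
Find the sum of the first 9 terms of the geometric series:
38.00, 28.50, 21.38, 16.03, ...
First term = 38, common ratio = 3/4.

Sₙ = a(1 - rⁿ) / (1 - r)
S_9 = 38(1 - (3/4)^9) / (1 - (3/4))
S_9 = 38(1 - (19683/262144)) / (1/4)
S_9 = 4606759/32768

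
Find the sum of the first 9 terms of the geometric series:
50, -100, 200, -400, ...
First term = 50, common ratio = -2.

Sₙ = a(1 - rⁿ) / (1 - r)
S_9 = 50(1 - (-2)^9) / (1 - (-2))
S_9 = 50(1 - (-512)) / (3)
S_9 = 8550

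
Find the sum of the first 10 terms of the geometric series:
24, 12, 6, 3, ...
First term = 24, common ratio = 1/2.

Sₙ = a(1 - rⁿ) / (1 - r)
S_10 = 24(1 - (1/2)^10) / (1 - (1/2))
S_10 = 24(1 - (1/1024)) / (1/2)
S_10 = 3069/64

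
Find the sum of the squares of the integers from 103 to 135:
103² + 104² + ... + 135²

Use ∑_{k=1}^{n} k² = n(n+1)(2n+1)/6, then subtract the first 102 terms.
∑_{k=1}^{135} k² = 135×136×271/6 = 829260
∑_{k=1}^{102} k² = 102×103×205/6 = 358955
∑_{k=103}^{135} k² = 829260 - 358955 = 470305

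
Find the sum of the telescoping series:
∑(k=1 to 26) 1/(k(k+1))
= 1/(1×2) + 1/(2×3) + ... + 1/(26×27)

Partial fractions: 1/(k(k+1)) = 1/k - 1/(k+1)
The series telescopes:
= (1/1 - 1/2) + (1/2 - 1/3) + ... + (1/26 - 1/27)
= 1/1 - 1/27
= 26/27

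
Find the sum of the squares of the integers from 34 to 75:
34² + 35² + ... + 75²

Use ∑_{k=1}^{n} k² = n(n+1)(2n+1)/6, then subtract the first 33 terms.
∑_{k=1}^{75} k² = 75×76×151/6 = 143450
∑_{k=1}^{33} k² = 33×34×67/6 = 12529
∑_{k=34}^{75} k² = 143450 - 12529 = 130921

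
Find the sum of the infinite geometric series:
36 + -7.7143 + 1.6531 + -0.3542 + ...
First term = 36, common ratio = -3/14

For |r| < 1, S = a / (1 - r)
S = 36 / (1 - (-3/14))
S = 36 / (17/14)
S = 504/17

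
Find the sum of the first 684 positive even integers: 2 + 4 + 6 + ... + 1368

Sum of first n even numbers = n(n+1)
= 684×685
= 468540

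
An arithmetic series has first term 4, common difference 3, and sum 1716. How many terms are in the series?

Using S = n/2 × [2a + (n-1)d]
1716 = n/2 × [2(4) + (n-1)(3)]
1716 = n/2 × [8 + 3n - 3]
3432 = n × [5 + 3n]
3n² + (5)n - 3432 = 0
Discriminant: Δ = (5)² - 4(3)(-3432) = 25 + 41184 = 41209
√Δ = 203
n = [-(5) + √Δ] / (2·3) = (-5 + 203) / 6 = 198 / 6 = 33
(The negative root is discarded since n must be a positive integer.)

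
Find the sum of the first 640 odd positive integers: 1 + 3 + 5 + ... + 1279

Sum of first n odd numbers = n²
= 640²
= 409600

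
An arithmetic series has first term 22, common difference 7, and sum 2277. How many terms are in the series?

Using S = n/2 × [2a + (n-1)d]
2277 = n/2 × [2(22) + (n-1)(7)]
2277 = n/2 × [44 + 7n - 7]
4554 = n × [37 + 7n]
7n² + (37)n - 4554 = 0
Discriminant: Δ = (37)² - 4(7)(-4554) = 1369 + 127512 = 128881
√Δ = 359
n = [-(37) + √Δ] / (2·7) = (-37 + 359) / 14 = 322 / 14 = 23
(The negative root is discarded since n must be a positive integer.)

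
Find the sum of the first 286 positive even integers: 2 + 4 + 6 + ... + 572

Sum of first n even numbers = n(n+1)
= 286×287
= 82082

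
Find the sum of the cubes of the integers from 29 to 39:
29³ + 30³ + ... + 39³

Use ∑_{k=1}^{n} k³ = [n(n+1)/2]², then subtract the first 28 terms.
∑_{k=1}^{39} k³ = [39×40/2]² = 780² = 608400
∑_{k=1}^{28} k³ = [28×29/2]² = 406² = 164836
∑_{k=29}^{39} k³ = 608400 - 164836 = 443564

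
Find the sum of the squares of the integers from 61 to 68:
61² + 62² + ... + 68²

Use ∑_{k=1}^{n} k² = n(n+1)(2n+1)/6, then subtract the first 60 terms.
∑_{k=1}^{68} k² = 68×69×137/6 = 107134
∑_{k=1}^{60} k² = 60×61×121/6 = 73810
∑_{k=61}^{68} k² = 107134 - 73810 = 33324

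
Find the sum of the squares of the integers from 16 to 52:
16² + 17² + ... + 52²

Use ∑_{k=1}^{n} k² = n(n+1)(2n+1)/6, then subtract the first 15 terms.
∑_{k=1}^{52} k² = 52×53×105/6 = 48230
∑_{k=1}^{15} k² = 15×16×31/6 = 1240
∑_{k=16}^{52} k² = 48230 - 1240 = 46990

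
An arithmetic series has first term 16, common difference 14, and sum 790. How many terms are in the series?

Using S = n/2 × [2a + (n-1)d]
790 = n/2 × [2(16) + (n-1)(14)]
790 = n/2 × [32 + 14n - 14]
1580 = n × [18 + 14n]
14n² + (18)n - 1580 = 0
Discriminant: Δ = (18)² - 4(14)(-1580) = 324 + 88480 = 88804
√Δ = 298
n = [-(18) + √Δ] / (2·14) = (-18 + 298) / 28 = 280 / 28 = 10
(The negative root is discarded since n must be a positive integer.)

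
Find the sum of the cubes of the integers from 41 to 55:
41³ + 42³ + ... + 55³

Use ∑_{k=1}^{n} k³ = [n(n+1)/2]², then subtract the first 40 terms.
∑_{k=1}^{55} k³ = [55×56/2]² = 1540² = 2371600
∑_{k=1}^{40} k³ = [40×41/2]² = 820² = 672400
∑_{k=41}^{55} k³ = 2371600 - 672400 = 1699200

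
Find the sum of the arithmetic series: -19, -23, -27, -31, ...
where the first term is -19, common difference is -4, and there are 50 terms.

Sₙ = n/2 × (first + last)
Last term = a + (n-1)d = -19 + (50-1)×(-4) = -215
S_50 = 50/2 × (-19 + (-215))
S_50 = 50/2 × (-234) = -5850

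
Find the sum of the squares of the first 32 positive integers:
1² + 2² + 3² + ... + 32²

Formula: ∑k² = n(n+1)(2n+1)/6
= 32×33×65/6
= 68640/6
= 11440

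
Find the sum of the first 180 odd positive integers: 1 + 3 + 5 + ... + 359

Sum of first n odd numbers = n²
= 180²
= 32400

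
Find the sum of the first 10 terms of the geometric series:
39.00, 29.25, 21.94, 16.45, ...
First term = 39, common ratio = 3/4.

Sₙ = a(1 - rⁿ) / (1 - r)
S_10 = 39(1 - (3/4)^10) / (1 - (3/4))
S_10 = 39(1 - (59049/1048576)) / (1/4)
S_10 = 38591553/262144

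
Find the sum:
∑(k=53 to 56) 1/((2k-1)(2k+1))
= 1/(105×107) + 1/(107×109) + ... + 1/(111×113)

Partial fractions: 1/((2k-1)(2k+1)) = (1/2)[1/(2k-1) - 1/(2k+1)]
The series telescopes:
= (1/2)[1/105 - 1/113]
= 4/11865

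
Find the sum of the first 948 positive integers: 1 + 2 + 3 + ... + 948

Formula: ∑k = n(n+1)/2
= 948×949/2
= 899652/2
= 449826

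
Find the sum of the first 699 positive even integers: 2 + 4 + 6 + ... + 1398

Sum of first n even numbers = n(n+1)
= 699×700
= 489300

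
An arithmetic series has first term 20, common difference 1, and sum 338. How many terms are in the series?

Using S = n/2 × [2a + (n-1)d]
338 = n/2 × [2(20) + (n-1)(1)]
338 = n/2 × [40 + 1n - 1]
676 = n × [39 + 1n]
1n² + (39)n - 676 = 0
Discriminant: Δ = (39)² - 4(1)(-676) = 1521 + 2704 = 4225
√Δ = 65
n = [-(39) + √Δ] / (2·1) = (-39 + 65) / 2 = 26 / 2 = 13
(The negative root is discarded since n must be a positive integer.)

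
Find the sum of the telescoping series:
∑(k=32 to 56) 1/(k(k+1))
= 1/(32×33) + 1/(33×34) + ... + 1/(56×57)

Partial fractions: 1/(k(k+1)) = 1/k - 1/(k+1)
The series telescopes:
= (1/32 - 1/33) + (1/33 - 1/34) + ... + (1/56 - 1/57)
= 1/32 - 1/57
= 25/1824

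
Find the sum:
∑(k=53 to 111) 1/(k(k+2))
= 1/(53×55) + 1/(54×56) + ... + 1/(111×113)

Partial fractions: 1/(k(k+2)) = (1/2)[1/k - 1/(k+2)]
Telescoping leaves the first two and last two terms:
= (1/2)[1/53 + 1/54 - 1/112 - 1/113]
= 355121/36221472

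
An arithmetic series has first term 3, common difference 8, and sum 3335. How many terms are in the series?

Using S = n/2 × [2a + (n-1)d]
3335 = n/2 × [2(3) + (n-1)(8)]
3335 = n/2 × [6 + 8n - 8]
6670 = n × [-2 + 8n]
8n² + (-2)n - 6670 = 0
Discriminant: Δ = (-2)² - 4(8)(-6670) = 4 + 213440 = 213444
√Δ = 462
n = [-(-2) + √Δ] / (2·8) = (2 + 462) / 16 = 464 / 16 = 29
(The negative root is discarded since n must be a positive integer.)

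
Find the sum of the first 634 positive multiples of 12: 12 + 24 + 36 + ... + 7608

Factor out 12: = 12(1 + 2 + ... + 634) = 12 × n(n+1)/2
= 12 × 634×635/2
= 12 × 201295
= 2415540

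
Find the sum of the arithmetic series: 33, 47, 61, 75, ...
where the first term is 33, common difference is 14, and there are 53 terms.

Sₙ = n/2 × (first + last)
Last term = a + (n-1)d = 33 + (53-1)×14 = 761
S_53 = 53/2 × (33 + 761)
S_53 = 53/2 × 794 = 21041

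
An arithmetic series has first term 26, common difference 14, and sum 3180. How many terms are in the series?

Using S = n/2 × [2a + (n-1)d]
3180 = n/2 × [2(26) + (n-1)(14)]
3180 = n/2 × [52 + 14n - 14]
6360 = n × [38 + 14n]
14n² + (38)n - 6360 = 0
Discriminant: Δ = (38)² - 4(14)(-6360) = 1444 + 356160 = 357604
√Δ = 598
n = [-(38) + √Δ] / (2·14) = (-38 + 598) / 28 = 560 / 28 = 20
(The negative root is discarded since n must be a positive integer.)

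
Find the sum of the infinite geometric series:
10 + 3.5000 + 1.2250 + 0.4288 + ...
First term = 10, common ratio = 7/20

For |r| < 1, S = a / (1 - r)
S = 10 / (1 - (7/20))
S = 10 / (13/20)
S = 200/13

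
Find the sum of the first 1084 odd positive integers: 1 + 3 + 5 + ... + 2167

Sum of first n odd numbers = n²
= 1084²
= 1175056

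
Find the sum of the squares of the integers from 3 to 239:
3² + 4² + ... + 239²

Use ∑_{k=1}^{n} k² = n(n+1)(2n+1)/6, then subtract the first 2 terms.
∑_{k=1}^{239} k² = 239×240×479/6 = 4579240
∑_{k=1}^{2} k² = 2×3×5/6 = 5
∑_{k=3}^{239} k² = 4579240 - 5 = 4579235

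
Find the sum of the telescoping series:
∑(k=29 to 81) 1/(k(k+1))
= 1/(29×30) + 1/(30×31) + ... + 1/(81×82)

Partial fractions: 1/(k(k+1)) = 1/k - 1/(k+1)
The series telescopes:
= (1/29 - 1/30) + (1/30 - 1/31) + ... + (1/81 - 1/82)
= 1/29 - 1/82
= 53/2378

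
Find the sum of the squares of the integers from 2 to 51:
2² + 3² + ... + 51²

Use ∑_{k=1}^{n} k² = n(n+1)(2n+1)/6, then subtract the first 1 terms.
∑_{k=1}^{51} k² = 51×52×103/6 = 45526
∑_{k=1}^{1} k² = 1×2×3/6 = 1
∑_{k=2}^{51} k² = 45526 - 1 = 45525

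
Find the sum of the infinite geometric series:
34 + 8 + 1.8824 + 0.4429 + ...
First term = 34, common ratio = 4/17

For |r| < 1, S = a / (1 - r)
S = 34 / (1 - (4/17))
S = 34 / (13/17)
S = 578/13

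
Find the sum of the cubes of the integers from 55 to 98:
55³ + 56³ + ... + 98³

Use ∑_{k=1}^{n} k³ = [n(n+1)/2]², then subtract the first 54 terms.
∑_{k=1}^{98} k³ = [98×99/2]² = 4851² = 23532201
∑_{k=1}^{54} k³ = [54×55/2]² = 1485² = 2205225
∑_{k=55}^{98} k³ = 23532201 - 2205225 = 21326976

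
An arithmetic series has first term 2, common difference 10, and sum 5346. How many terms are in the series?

Using S = n/2 × [2a + (n-1)d]
5346 = n/2 × [2(2) + (n-1)(10)]
5346 = n/2 × [4 + 10n - 10]
10692 = n × [-6 + 10n]
10n² + (-6)n - 10692 = 0
Discriminant: Δ = (-6)² - 4(10)(-10692) = 36 + 427680 = 427716
√Δ = 654
n = [-(-6) + √Δ] / (2·10) = (6 + 654) / 20 = 660 / 20 = 33
(The negative root is discarded since n must be a positive integer.)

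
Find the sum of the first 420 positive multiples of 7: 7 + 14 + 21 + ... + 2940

Factor out 7: = 7(1 + 2 + ... + 420) = 7 × n(n+1)/2
= 7 × 420×421/2
= 7 × 88410
= 618870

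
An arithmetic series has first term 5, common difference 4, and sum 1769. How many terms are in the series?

Using S = n/2 × [2a + (n-1)d]
1769 = n/2 × [2(5) + (n-1)(4)]
1769 = n/2 × [10 + 4n - 4]
3538 = n × [6 + 4n]
4n² + (6)n - 3538 = 0
Discriminant: Δ = (6)² - 4(4)(-3538) = 36 + 56608 = 56644
√Δ = 238
n = [-(6) + √Δ] / (2·4) = (-6 + 238) / 8 = 232 / 8 = 29
(The negative root is discarded since n must be a positive integer.)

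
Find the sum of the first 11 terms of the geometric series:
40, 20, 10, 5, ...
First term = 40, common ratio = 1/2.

Sₙ = a(1 - rⁿ) / (1 - r)
S_11 = 40(1 - (1/2)^11) / (1 - (1/2))
S_11 = 40(1 - (1/2048)) / (1/2)
S_11 = 10235/128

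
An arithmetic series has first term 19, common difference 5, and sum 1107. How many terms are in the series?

Using S = n/2 × [2a + (n-1)d]
1107 = n/2 × [2(19) + (n-1)(5)]
1107 = n/2 × [38 + 5n - 5]
2214 = n × [33 + 5n]
5n² + (33)n - 2214 = 0
Discriminant: Δ = (33)² - 4(5)(-2214) = 1089 + 44280 = 45369
√Δ = 213
n = [-(33) + √Δ] / (2·5) = (-33 + 213) / 10 = 180 / 10 = 18
(The negative root is discarded since n must be a positive integer.)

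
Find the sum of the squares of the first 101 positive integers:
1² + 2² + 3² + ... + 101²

Formula: ∑k² = n(n+1)(2n+1)/6
= 101×102×203/6
= 2091306/6
= 348551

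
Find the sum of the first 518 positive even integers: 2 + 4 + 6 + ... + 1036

Sum of first n even numbers = n(n+1)
= 518×519
= 268842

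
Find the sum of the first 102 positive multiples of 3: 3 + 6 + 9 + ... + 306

Factor out 3: = 3(1 + 2 + ... + 102) = 3 × n(n+1)/2
= 3 × 102×103/2
= 3 × 5253
= 15759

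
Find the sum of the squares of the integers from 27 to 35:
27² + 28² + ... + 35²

Use ∑_{k=1}^{n} k² = n(n+1)(2n+1)/6, then subtract the first 26 terms.
∑_{k=1}^{35} k² = 35×36×71/6 = 14910
∑_{k=1}^{26} k² = 26×27×53/6 = 6201
∑_{k=27}^{35} k² = 14910 - 6201 = 8709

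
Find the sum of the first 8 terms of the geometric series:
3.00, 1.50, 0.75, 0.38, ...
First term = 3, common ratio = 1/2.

Sₙ = a(1 - rⁿ) / (1 - r)
S_8 = 3(1 - (1/2)^8) / (1 - (1/2))
S_8 = 3(1 - (1/256)) / (1/2)
S_8 = 765/128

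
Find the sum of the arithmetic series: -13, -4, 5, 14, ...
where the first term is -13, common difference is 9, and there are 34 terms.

Sₙ = n/2 × (first + last)
Last term = a + (n-1)d = -13 + (34-1)×9 = 284
S_34 = 34/2 × (-13 + 284)
S_34 = 34/2 × 271 = 4607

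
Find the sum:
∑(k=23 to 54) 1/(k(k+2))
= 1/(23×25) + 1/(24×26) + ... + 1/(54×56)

Partial fractions: 1/(k(k+2)) = (1/2)[1/k - 1/(k+2)]
Telescoping leaves the first two and last two terms:
= (1/2)[1/23 + 1/24 - 1/55 - 1/56]
= 2609/106260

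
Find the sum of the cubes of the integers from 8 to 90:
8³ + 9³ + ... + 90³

Use ∑_{k=1}^{n} k³ = [n(n+1)/2]², then subtract the first 7 terms.
∑_{k=1}^{90} k³ = [90×91/2]² = 4095² = 16769025
∑_{k=1}^{7} k³ = [7×8/2]² = 28² = 784
∑_{k=8}^{90} k³ = 16769025 - 784 = 16768241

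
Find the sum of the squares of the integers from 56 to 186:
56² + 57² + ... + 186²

Use ∑_{k=1}^{n} k² = n(n+1)(2n+1)/6, then subtract the first 55 terms.
∑_{k=1}^{186} k² = 186×187×373/6 = 2162281
∑_{k=1}^{55} k² = 55×56×111/6 = 56980
∑_{k=56}^{186} k² = 2162281 - 56980 = 2105301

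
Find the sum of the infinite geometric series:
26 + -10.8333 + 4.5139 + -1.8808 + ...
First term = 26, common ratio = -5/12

For |r| < 1, S = a / (1 - r)
S = 26 / (1 - (-5/12))
S = 26 / (17/12)
S = 312/17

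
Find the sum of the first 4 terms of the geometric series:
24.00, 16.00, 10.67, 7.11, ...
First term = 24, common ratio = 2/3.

Sₙ = a(1 - rⁿ) / (1 - r)
S_4 = 24(1 - (2/3)^4) / (1 - (2/3))
S_4 = 24(1 - (16/81)) / (1/3)
S_4 = 520/9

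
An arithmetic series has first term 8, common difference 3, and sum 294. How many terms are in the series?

Using S = n/2 × [2a + (n-1)d]
294 = n/2 × [2(8) + (n-1)(3)]
294 = n/2 × [16 + 3n - 3]
588 = n × [13 + 3n]
3n² + (13)n - 588 = 0
Discriminant: Δ = (13)² - 4(3)(-588) = 169 + 7056 = 7225
√Δ = 85
n = [-(13) + √Δ] / (2·3) = (-13 + 85) / 6 = 72 / 6 = 12
(The negative root is discarded since n must be a positive integer.)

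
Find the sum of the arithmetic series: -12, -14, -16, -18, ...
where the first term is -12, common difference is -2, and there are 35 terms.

Sₙ = n/2 × (first + last)
Last term = a + (n-1)d = -12 + (35-1)×(-2) = -80
S_35 = 35/2 × (-12 + (-80))
S_35 = 35/2 × (-92) = -1610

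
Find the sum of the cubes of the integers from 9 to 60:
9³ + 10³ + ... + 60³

Use ∑_{k=1}^{n} k³ = [n(n+1)/2]², then subtract the first 8 terms.
∑_{k=1}^{60} k³ = [60×61/2]² = 1830² = 3348900
∑_{k=1}^{8} k³ = [8×9/2]² = 36² = 1296
∑_{k=9}^{60} k³ = 3348900 - 1296 = 3347604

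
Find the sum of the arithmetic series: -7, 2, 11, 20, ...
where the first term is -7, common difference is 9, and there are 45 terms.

Sₙ = n/2 × (first + last)
Last term = a + (n-1)d = -7 + (45-1)×9 = 389
S_45 = 45/2 × (-7 + 389)
S_45 = 45/2 × 382 = 8595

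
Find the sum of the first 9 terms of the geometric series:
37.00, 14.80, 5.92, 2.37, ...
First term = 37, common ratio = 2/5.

Sₙ = a(1 - rⁿ) / (1 - r)
S_9 = 37(1 - (2/5)^9) / (1 - (2/5))
S_9 = 37(1 - (512/1953125)) / (3/5)
S_9 = 24082227/390625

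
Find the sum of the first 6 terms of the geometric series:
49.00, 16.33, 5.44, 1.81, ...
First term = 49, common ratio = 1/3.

Sₙ = a(1 - rⁿ) / (1 - r)
S_6 = 49(1 - (1/3)^6) / (1 - (1/3))
S_6 = 49(1 - (1/729)) / (2/3)
S_6 = 17836/243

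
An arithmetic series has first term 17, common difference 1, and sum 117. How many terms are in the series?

Using S = n/2 × [2a + (n-1)d]
117 = n/2 × [2(17) + (n-1)(1)]
117 = n/2 × [34 + 1n - 1]
234 = n × [33 + 1n]
1n² + (33)n - 234 = 0
Discriminant: Δ = (33)² - 4(1)(-234) = 1089 + 936 = 2025
√Δ = 45
n = [-(33) + √Δ] / (2·1) = (-33 + 45) / 2 = 12 / 2 = 6
(The negative root is discarded since n must be a positive integer.)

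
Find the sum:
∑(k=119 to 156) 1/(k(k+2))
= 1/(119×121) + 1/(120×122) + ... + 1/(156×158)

Partial fractions: 1/(k(k+2)) = (1/2)[1/k - 1/(k+2)]
Telescoping leaves the first two and last two terms:
= (1/2)[1/119 + 1/120 - 1/157 - 1/158]
= 715217/354229680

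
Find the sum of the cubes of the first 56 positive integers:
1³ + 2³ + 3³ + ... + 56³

Formula: ∑k³ = [n(n+1)/2]²
= [56×57/2]²
= 1596²
= 2547216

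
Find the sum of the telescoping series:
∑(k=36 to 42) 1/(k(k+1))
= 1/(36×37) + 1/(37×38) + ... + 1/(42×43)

Partial fractions: 1/(k(k+1)) = 1/k - 1/(k+1)
The series telescopes:
= (1/36 - 1/37) + (1/37 - 1/38) + ... + (1/42 - 1/43)
= 1/36 - 1/43
= 7/1548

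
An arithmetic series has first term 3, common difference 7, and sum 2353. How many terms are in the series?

Using S = n/2 × [2a + (n-1)d]
2353 = n/2 × [2(3) + (n-1)(7)]
2353 = n/2 × [6 + 7n - 7]
4706 = n × [-1 + 7n]
7n² + (-1)n - 4706 = 0
Discriminant: Δ = (-1)² - 4(7)(-4706) = 1 + 131768 = 131769
√Δ = 363
n = [-(-1) + √Δ] / (2·7) = (1 + 363) / 14 = 364 / 14 = 26
(The negative root is discarded since n must be a positive integer.)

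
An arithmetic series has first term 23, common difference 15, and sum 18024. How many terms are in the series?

Using S = n/2 × [2a + (n-1)d]
18024 = n/2 × [2(23) + (n-1)(15)]
18024 = n/2 × [46 + 15n - 15]
36048 = n × [31 + 15n]
15n² + (31)n - 36048 = 0
Discriminant: Δ = (31)² - 4(15)(-36048) = 961 + 2162880 = 2163841
√Δ = 1471
n = [-(31) + √Δ] / (2·15) = (-31 + 1471) / 30 = 1440 / 30 = 48
(The negative root is discarded since n must be a positive integer.)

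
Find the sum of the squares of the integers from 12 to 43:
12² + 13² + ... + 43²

Use ∑_{k=1}^{n} k² = n(n+1)(2n+1)/6, then subtract the first 11 terms.
∑_{k=1}^{43} k² = 43×44×87/6 = 27434
∑_{k=1}^{11} k² = 11×12×23/6 = 506
∑_{k=12}^{43} k² = 27434 - 506 = 26928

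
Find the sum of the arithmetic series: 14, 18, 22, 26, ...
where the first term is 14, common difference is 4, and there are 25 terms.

Sₙ = n/2 × (first + last)
Last term = a + (n-1)d = 14 + (25-1)×4 = 110
S_25 = 25/2 × (14 + 110)
S_25 = 25/2 × 124 = 1550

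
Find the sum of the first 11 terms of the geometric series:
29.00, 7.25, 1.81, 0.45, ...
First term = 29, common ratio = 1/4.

Sₙ = a(1 - rⁿ) / (1 - r)
S_11 = 29(1 - (1/4)^11) / (1 - (1/4))
S_11 = 29(1 - (1/4194304)) / (3/4)
S_11 = 40544929/1048576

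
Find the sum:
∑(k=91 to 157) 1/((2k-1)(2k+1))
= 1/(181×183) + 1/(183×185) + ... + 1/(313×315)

Partial fractions: 1/((2k-1)(2k+1)) = (1/2)[1/(2k-1) - 1/(2k+1)]
The series telescopes:
= (1/2)[1/181 - 1/315]
= 67/57015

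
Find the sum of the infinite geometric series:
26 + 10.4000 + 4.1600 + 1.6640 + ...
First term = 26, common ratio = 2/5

For |r| < 1, S = a / (1 - r)
S = 26 / (1 - (2/5))
S = 26 / (3/5)
S = 130/3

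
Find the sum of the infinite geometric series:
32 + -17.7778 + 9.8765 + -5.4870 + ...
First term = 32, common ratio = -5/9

For |r| < 1, S = a / (1 - r)
S = 32 / (1 - (-5/9))
S = 32 / (14/9)
S = 144/7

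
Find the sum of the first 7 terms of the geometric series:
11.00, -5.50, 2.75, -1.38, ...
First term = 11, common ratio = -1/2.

Sₙ = a(1 - rⁿ) / (1 - r)
S_7 = 11(1 - (-1/2)^7) / (1 - (-1/2))
S_7 = 11(1 - (-1/128)) / (3/2)
S_7 = 473/64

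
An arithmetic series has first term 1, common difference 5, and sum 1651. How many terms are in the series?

Using S = n/2 × [2a + (n-1)d]
1651 = n/2 × [2(1) + (n-1)(5)]
1651 = n/2 × [2 + 5n - 5]
3302 = n × [-3 + 5n]
5n² + (-3)n - 3302 = 0
Discriminant: Δ = (-3)² - 4(5)(-3302) = 9 + 66040 = 66049
√Δ = 257
n = [-(-3) + √Δ] / (2·5) = (3 + 257) / 10 = 260 / 10 = 26
(The negative root is discarded since n must be a positive integer.)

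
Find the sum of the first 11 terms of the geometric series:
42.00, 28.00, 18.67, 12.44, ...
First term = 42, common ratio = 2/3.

Sₙ = a(1 - rⁿ) / (1 - r)
S_11 = 42(1 - (2/3)^11) / (1 - (2/3))
S_11 = 42(1 - (2048/177147)) / (1/3)
S_11 = 2451386/19683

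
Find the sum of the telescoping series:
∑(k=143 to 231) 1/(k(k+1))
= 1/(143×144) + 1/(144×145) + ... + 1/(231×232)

Partial fractions: 1/(k(k+1)) = 1/k - 1/(k+1)
The series telescopes:
= (1/143 - 1/144) + (1/144 - 1/145) + ... + (1/231 - 1/232)
= 1/143 - 1/232
= 89/33176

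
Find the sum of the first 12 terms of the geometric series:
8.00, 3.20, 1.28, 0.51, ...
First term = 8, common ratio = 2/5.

Sₙ = a(1 - rⁿ) / (1 - r)
S_12 = 8(1 - (2/5)^12) / (1 - (2/5))
S_12 = 8(1 - (4096/244140625)) / (3/5)
S_12 = 651030744/48828125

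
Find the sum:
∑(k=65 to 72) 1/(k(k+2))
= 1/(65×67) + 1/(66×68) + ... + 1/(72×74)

Partial fractions: 1/(k(k+2)) = (1/2)[1/k - 1/(k+2)]
Telescoping leaves the first two and last two terms:
= (1/2)[1/65 + 1/66 - 1/73 - 1/74]
= 9629/5793645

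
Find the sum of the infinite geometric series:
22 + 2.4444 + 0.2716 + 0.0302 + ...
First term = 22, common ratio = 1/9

For |r| < 1, S = a / (1 - r)
S = 22 / (1 - (1/9))
S = 22 / (8/9)
S = 99/4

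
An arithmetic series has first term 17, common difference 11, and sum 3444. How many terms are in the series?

Using S = n/2 × [2a + (n-1)d]
3444 = n/2 × [2(17) + (n-1)(11)]
3444 = n/2 × [34 + 11n - 11]
6888 = n × [23 + 11n]
11n² + (23)n - 6888 = 0
Discriminant: Δ = (23)² - 4(11)(-6888) = 529 + 303072 = 303601
√Δ = 551
n = [-(23) + √Δ] / (2·11) = (-23 + 551) / 22 = 528 / 22 = 24
(The negative root is discarded since n must be a positive integer.)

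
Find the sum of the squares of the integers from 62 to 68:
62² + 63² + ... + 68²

Use ∑_{k=1}^{n} k² = n(n+1)(2n+1)/6, then subtract the first 61 terms.
∑_{k=1}^{68} k² = 68×69×137/6 = 107134
∑_{k=1}^{61} k² = 61×62×123/6 = 77531
∑_{k=62}^{68} k² = 107134 - 77531 = 29603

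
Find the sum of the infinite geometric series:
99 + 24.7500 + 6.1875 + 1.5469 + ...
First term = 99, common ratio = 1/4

For |r| < 1, S = a / (1 - r)
S = 99 / (1 - (1/4))
S = 99 / (3/4)
S = 132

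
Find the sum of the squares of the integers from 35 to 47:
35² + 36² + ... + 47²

Use ∑_{k=1}^{n} k² = n(n+1)(2n+1)/6, then subtract the first 34 terms.
∑_{k=1}^{47} k² = 47×48×95/6 = 35720
∑_{k=1}^{34} k² = 34×35×69/6 = 13685
∑_{k=35}^{47} k² = 35720 - 13685 = 22035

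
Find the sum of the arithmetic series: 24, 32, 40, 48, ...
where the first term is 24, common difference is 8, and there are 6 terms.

Sₙ = n/2 × (first + last)
Last term = a + (n-1)d = 24 + (6-1)×8 = 64
S_6 = 6/2 × (24 + 64)
S_6 = 6/2 × 88 = 264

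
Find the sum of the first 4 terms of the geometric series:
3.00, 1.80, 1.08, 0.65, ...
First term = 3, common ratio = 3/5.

Sₙ = a(1 - rⁿ) / (1 - r)
S_4 = 3(1 - (3/5)^4) / (1 - (3/5))
S_4 = 3(1 - (81/625)) / (2/5)
S_4 = 816/125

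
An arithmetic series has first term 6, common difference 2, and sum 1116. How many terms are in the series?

Using S = n/2 × [2a + (n-1)d]
1116 = n/2 × [2(6) + (n-1)(2)]
1116 = n/2 × [12 + 2n - 2]
2232 = n × [10 + 2n]
2n² + (10)n - 2232 = 0
Discriminant: Δ = (10)² - 4(2)(-2232) = 100 + 17856 = 17956
√Δ = 134
n = [-(10) + √Δ] / (2·2) = (-10 + 134) / 4 = 124 / 4 = 31
(The negative root is discarded since n must be a positive integer.)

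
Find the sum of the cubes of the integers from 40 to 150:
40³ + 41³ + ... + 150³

Use ∑_{k=1}^{n} k³ = [n(n+1)/2]², then subtract the first 39 terms.
∑_{k=1}^{150} k³ = [150×151/2]² = 11325² = 128255625
∑_{k=1}^{39} k³ = [39×40/2]² = 780² = 608400
∑_{k=40}^{150} k³ = 128255625 - 608400 = 127647225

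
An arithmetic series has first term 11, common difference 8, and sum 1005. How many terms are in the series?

Using S = n/2 × [2a + (n-1)d]
1005 = n/2 × [2(11) + (n-1)(8)]
1005 = n/2 × [22 + 8n - 8]
2010 = n × [14 + 8n]
8n² + (14)n - 2010 = 0
Discriminant: Δ = (14)² - 4(8)(-2010) = 196 + 64320 = 64516
√Δ = 254
n = [-(14) + √Δ] / (2·8) = (-14 + 254) / 16 = 240 / 16 = 15
(The negative root is discarded since n must be a positive integer.)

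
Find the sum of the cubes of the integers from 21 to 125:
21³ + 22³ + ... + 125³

Use ∑_{k=1}^{n} k³ = [n(n+1)/2]², then subtract the first 20 terms.
∑_{k=1}^{125} k³ = [125×126/2]² = 7875² = 62015625
∑_{k=1}^{20} k³ = [20×21/2]² = 210² = 44100
∑_{k=21}^{125} k³ = 62015625 - 44100 = 61971525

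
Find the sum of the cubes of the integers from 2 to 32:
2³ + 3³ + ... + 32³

Use ∑_{k=1}^{n} k³ = [n(n+1)/2]², then subtract the first 1 terms.
∑_{k=1}^{32} k³ = [32×33/2]² = 528² = 278784
∑_{k=1}^{1} k³ = [1×2/2]² = 1² = 1
∑_{k=2}^{32} k³ = 278784 - 1 = 278783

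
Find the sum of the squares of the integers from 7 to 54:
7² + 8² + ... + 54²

Use ∑_{k=1}^{n} k² = n(n+1)(2n+1)/6, then subtract the first 6 terms.
∑_{k=1}^{54} k² = 54×55×109/6 = 53955
∑_{k=1}^{6} k² = 6×7×13/6 = 91
∑_{k=7}^{54} k² = 53955 - 91 = 53864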